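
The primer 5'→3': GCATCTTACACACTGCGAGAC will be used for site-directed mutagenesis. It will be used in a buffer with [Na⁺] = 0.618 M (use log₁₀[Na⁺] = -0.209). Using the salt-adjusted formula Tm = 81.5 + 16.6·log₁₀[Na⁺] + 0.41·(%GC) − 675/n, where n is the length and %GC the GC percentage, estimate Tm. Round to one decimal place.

67.4°C

Length n = 21. Scanning the sequence gives T=4, G=4, A=6, C=7.
G+C = 11, so %GC = 11/21 × 100 = 52.381%
Salt term: 16.6 × (-0.209) = -3.469
GC term: 0.41 × 52.381 = 21.476; length term: −675/21 = −32.143
Tm = 81.5 + (-3.469) + 21.476 − 32.143 = 67.364 → 67.4°C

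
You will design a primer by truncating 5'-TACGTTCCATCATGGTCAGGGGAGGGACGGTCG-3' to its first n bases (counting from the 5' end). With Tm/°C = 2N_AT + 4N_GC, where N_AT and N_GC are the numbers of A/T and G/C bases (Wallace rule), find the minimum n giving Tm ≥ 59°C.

First 19 bases: TACGTTCCATCATGGTCAG → Tm = 56°C (< 59°C)
First 20 bases: TACGTTCCATCATGGTCAGG → Tm = 60°C (≥ 59°C)
Each additional base adds 2°C (A/T) or 4°C (G/C), so Tm is non-decreasing in n; n = 20 is the first length to reach 59°C.

n = 20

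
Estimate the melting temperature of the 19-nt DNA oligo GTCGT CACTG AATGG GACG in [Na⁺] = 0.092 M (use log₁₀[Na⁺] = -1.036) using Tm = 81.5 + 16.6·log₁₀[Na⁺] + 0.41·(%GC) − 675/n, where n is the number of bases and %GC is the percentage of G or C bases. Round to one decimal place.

52.5°C

Length n = 19. Counting bases: G=7, A=4, T=4, C=4
G+C = 11, so %GC = 11/19 × 100 = 57.895%
Salt term: 16.6 × (-1.036) = -17.198
GC term: 0.41 × 57.895 = 23.737; length term: −675/19 = −35.526
Tm = 81.5 + (-17.198) + 23.737 − 35.526 = 52.513 → 52.5°C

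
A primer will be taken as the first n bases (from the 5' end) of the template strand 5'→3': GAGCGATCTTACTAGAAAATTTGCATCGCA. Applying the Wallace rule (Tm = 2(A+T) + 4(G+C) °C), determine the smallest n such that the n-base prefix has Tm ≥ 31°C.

n = 11

First 10 bases: GAGCGATCTT → Tm = 30°C (< 31°C)
First 11 bases: GAGCGATCTTA → Tm = 32°C (≥ 31°C)
Each additional base adds 2°C (A/T) or 4°C (G/C), so Tm is non-decreasing in n; n = 11 is the first length to reach 31°C.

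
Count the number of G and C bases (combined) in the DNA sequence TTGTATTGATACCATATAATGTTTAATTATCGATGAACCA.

A=14, G=5, T=16, C=5
Total G or C: 5 + 5 = 10

10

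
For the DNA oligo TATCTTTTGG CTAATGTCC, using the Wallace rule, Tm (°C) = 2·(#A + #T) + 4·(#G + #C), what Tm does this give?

52°C

Base counts: T=9, A=3, G=3, C=4
AT pairs contribute 12, GC pairs contribute 7.
Tm = 2×12 + 4×7 = 52°C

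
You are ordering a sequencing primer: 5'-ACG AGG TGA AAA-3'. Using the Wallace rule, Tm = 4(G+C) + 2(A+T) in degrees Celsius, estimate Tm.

Counting bases: T=1, A=6, G=4, C=1
AT pairs contribute 7, GC pairs contribute 5.
Tm = 4·5 + 2·7 = 20 + 14 = 34°C

34°C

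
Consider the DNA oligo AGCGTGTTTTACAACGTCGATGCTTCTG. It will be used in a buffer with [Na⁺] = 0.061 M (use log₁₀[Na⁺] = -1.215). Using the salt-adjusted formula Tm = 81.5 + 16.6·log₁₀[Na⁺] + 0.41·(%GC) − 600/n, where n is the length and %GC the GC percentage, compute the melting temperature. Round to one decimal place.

Length n = 28. Scanning the sequence gives G=7, C=6, A=5, T=10.
G+C = 13, so %GC = 13/28 × 100 = 46.429%
Salt term: 16.6 × (-1.215) = -20.169
GC term: 0.41 × 46.429 = 19.036; length term: −600/28 = −21.429
Tm = 81.5 + (-20.169) + 19.036 − 21.429 = 58.938 → 58.9°C

58.9°C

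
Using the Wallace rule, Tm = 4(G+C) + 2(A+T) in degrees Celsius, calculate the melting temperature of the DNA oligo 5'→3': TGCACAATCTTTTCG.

42°C

Base counts: A=3, G=2, T=6, C=4
AT pairs contribute 9, GC pairs contribute 6.
Tm = 2×9 + 4×6 = 42°C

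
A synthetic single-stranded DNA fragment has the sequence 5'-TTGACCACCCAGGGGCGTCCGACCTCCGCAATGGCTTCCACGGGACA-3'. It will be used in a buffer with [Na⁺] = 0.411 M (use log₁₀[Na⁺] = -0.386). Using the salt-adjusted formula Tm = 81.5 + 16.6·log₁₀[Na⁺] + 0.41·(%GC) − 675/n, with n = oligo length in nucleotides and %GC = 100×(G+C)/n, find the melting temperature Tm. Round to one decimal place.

Length n = 47. T=7, A=9, C=18, G=13
G+C = 31, so %GC = 31/47 × 100 = 65.957%
Salt term: 16.6 × (-0.386) = -6.408
GC term: 0.41 × 65.957 = 27.042; length term: −675/47 = −14.362
Tm = 81.5 + (-6.408) + 27.042 − 14.362 = 87.772 → 87.8°C

87.8°C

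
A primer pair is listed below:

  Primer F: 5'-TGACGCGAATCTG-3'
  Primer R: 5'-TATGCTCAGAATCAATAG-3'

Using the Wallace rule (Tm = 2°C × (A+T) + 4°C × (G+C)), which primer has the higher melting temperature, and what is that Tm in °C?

Primer R, 48°C

Primer F: A+T=6, G+C=7 → Tm = 2(6)+4(7) = 40°C
Primer R: A+T=12, G+C=6 → Tm = 2(12)+4(6) = 48°C
40°C vs 48°C → primer R is higher.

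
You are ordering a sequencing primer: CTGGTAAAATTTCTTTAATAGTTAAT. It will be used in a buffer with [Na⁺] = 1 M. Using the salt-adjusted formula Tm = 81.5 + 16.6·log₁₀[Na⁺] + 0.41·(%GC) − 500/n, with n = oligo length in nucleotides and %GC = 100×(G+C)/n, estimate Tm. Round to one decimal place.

70.2°C

Length n = 26. A=9, C=2, G=3, T=12
G+C = 5, so %GC = 5/26 × 100 = 19.231%
Salt term: 16.6 × (0) = 0
GC term: 0.41 × 19.231 = 7.885; length term: −500/26 = −19.231
Tm = 81.5 + (0) + 7.885 − 19.231 = 70.154 → 70.2°C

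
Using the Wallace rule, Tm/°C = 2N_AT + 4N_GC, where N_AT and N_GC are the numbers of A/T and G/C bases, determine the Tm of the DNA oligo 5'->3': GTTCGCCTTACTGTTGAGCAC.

Base counts: T=7, A=3, C=6, G=5
So N_AT = 10 and N_GC = 11.
Tm = 2(10) + 4(11) = 20 + 44 = 64°C

64°C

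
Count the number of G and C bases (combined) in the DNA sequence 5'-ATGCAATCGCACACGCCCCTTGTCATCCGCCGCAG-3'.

22

Base counts: A=7, T=6, G=7, C=15
Total G or C: 7 + 15 = 22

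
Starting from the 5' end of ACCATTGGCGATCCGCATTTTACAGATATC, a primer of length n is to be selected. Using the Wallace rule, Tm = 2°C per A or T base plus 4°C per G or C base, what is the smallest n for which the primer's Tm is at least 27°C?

n = 9

First 8 bases: ACCATTGG → Tm = 24°C (< 27°C)
First 9 bases: ACCATTGGC → Tm = 28°C (≥ 27°C)
Each additional base adds 2°C (A/T) or 4°C (G/C), so Tm is non-decreasing in n; n = 9 is the first length to reach 27°C.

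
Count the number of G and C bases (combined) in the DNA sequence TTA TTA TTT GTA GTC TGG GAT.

Base counts: G=5, T=11, C=1, A=4
G+C = 5 + 1 = 6

6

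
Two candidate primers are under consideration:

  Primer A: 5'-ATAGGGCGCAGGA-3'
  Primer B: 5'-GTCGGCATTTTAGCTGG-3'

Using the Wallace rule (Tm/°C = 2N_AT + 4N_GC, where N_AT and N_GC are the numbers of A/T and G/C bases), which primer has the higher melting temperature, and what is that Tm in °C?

Primer B, 52°C

Primer A: A+T=5, G+C=8 → Tm = 2(5)+4(8) = 42°C
Primer B: A+T=8, G+C=9 → Tm = 2(8)+4(9) = 52°C
42°C vs 52°C → primer B is higher.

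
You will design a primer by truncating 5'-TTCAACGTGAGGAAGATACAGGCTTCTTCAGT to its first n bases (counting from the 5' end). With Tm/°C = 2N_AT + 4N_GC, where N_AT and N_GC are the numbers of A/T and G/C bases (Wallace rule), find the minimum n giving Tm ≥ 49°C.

n = 18

First 17 bases: TTCAACGTGAGGAAGAT → Tm = 48°C (< 49°C)
First 18 bases: TTCAACGTGAGGAAGATA → Tm = 50°C (≥ 49°C)
Each additional base adds 2°C (A/T) or 4°C (G/C), so Tm is non-decreasing in n; n = 18 is the first length to reach 49°C.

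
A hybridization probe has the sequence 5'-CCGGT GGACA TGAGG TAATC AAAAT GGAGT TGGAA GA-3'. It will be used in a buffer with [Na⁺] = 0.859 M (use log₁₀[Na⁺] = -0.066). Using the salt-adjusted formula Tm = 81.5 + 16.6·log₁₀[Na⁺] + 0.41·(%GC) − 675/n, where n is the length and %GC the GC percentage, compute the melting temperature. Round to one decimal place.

Length n = 37. Scanning the sequence gives G=13, C=4, A=13, T=7.
G+C = 17, so %GC = 17/37 × 100 = 45.946%
Salt term: 16.6 × (-0.066) = -1.096
GC term: 0.41 × 45.946 = 18.838; length term: −675/37 = −18.243
Tm = 81.5 + (-1.096) + 18.838 − 18.243 = 80.999 → 81.0°C

81.0°C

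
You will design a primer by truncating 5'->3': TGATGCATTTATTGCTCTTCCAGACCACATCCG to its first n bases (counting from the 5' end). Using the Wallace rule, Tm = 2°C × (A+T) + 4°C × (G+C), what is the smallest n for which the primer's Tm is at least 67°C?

First 24 bases: TGATGCATTTATTGCTCTTCCAGA → Tm = 66°C (< 67°C)
First 25 bases: TGATGCATTTATTGCTCTTCCAGAC → Tm = 70°C (≥ 67°C)
Each additional base adds 2°C (A/T) or 4°C (G/C), so Tm is non-decreasing in n; n = 25 is the first length to reach 67°C.

n = 25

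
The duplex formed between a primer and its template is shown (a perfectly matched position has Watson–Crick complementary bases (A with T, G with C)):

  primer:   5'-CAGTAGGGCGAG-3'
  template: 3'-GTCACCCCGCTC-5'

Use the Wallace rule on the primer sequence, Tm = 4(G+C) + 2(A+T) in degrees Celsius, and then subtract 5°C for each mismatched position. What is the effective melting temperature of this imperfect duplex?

35°C

Primer base counts: A=3, T=1, G=6, C=2 → A+T=4, G+C=8
Perfect-match Tm = 2(4) + 4(8) = 8 + 32 = 40°C
Mismatches (positions where the bases are not complementary): 1 (at position 5)
Effective Tm = 40 − 1×5 = 40 − 5 = 35°C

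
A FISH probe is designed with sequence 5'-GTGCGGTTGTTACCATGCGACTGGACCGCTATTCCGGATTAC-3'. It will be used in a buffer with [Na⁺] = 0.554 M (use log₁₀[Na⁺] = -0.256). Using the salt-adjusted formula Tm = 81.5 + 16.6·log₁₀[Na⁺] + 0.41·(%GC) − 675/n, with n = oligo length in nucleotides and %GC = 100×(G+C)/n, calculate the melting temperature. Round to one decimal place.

Length n = 42. T=12, C=11, G=12, A=7
G+C = 23, so %GC = 23/42 × 100 = 54.762%
Salt term: 16.6 × (-0.256) = -4.25
GC term: 0.41 × 54.762 = 22.452; length term: −675/42 = −16.071
Tm = 81.5 + (-4.25) + 22.452 − 16.071 = 83.631 → 83.6°C

83.6°C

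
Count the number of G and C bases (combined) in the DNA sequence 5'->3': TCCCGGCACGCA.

Base counts: T=1, A=2, G=3, C=6
G+C = 3 + 6 = 9

9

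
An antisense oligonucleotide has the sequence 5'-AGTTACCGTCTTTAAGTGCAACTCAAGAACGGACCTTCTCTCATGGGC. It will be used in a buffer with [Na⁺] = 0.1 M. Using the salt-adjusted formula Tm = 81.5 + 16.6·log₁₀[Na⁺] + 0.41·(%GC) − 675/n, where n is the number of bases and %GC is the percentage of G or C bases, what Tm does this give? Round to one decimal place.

70.5°C

Length n = 48. Counting bases: A=12, C=13, G=10, T=13
G+C = 23, so %GC = 23/48 × 100 = 47.917%
Salt term: 16.6 × (-1) = -16.6
GC term: 0.41 × 47.917 = 19.646; length term: −675/48 = −14.062
Tm = 81.5 + (-16.6) + 19.646 − 14.062 = 70.484 → 70.5°C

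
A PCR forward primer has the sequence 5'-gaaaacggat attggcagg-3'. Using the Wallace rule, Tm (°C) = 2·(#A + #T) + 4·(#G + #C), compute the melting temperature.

Counting bases: A=7, T=3, G=7, C=2
A+T = 10, G+C = 9
Tm = 2×10 + 4×9 = 56°C

56°C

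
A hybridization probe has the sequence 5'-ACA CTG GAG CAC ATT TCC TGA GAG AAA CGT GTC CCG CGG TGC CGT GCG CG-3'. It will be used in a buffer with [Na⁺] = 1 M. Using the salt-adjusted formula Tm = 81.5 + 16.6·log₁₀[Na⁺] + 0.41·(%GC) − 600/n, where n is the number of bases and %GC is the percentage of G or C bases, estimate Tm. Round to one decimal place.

Length n = 50. T=9, C=15, A=10, G=16
G+C = 31, so %GC = 31/50 × 100 = 62%
Salt term: 16.6 × (0) = 0
GC term: 0.41 × 62 = 25.42; length term: −600/50 = −12
Tm = 81.5 + (0) + 25.42 − 12 = 94.92 → 94.9°C

94.9°C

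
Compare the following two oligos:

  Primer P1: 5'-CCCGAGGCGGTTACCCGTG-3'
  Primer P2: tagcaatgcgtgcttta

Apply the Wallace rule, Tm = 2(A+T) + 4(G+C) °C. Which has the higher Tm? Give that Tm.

Primer P1, 66°C

Primer P1: A+T=5, G+C=14 → Tm = 2(5)+4(14) = 66°C
Primer P2: A+T=10, G+C=7 → Tm = 2(10)+4(7) = 48°C
66°C vs 48°C → primer P1 is higher.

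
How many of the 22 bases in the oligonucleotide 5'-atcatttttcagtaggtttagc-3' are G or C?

7

Scanning the sequence gives A=5, G=4, C=3, T=10.
G+C = 4 + 3 = 7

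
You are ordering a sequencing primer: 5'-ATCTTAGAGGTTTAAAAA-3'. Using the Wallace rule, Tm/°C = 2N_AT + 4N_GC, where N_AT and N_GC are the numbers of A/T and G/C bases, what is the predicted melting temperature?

Base counts: A=8, G=3, T=6, C=1
So N_AT = 14 and N_GC = 4.
Tm = 2(14) + 4(4) = 28 + 16 = 44°C

44°C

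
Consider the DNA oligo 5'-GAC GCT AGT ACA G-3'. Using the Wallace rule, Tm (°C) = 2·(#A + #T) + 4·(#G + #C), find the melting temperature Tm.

40°C

Scanning the sequence gives G=4, A=4, T=2, C=3.
AT pairs contribute 6, GC pairs contribute 7.
Tm = 2(6) + 4(7) = 12 + 28 = 40°C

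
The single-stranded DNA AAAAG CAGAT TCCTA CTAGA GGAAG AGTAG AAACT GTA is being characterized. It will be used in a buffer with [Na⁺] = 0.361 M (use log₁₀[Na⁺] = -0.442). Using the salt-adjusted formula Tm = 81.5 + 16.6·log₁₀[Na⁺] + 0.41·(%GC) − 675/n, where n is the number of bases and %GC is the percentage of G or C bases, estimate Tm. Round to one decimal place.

Length n = 38. C=5, T=7, A=17, G=9
G+C = 14, so %GC = 14/38 × 100 = 36.842%
Salt term: 16.6 × (-0.442) = -7.337
GC term: 0.41 × 36.842 = 15.105; length term: −675/38 = −17.763
Tm = 81.5 + (-7.337) + 15.105 − 17.763 = 71.505 → 71.5°C

71.5°C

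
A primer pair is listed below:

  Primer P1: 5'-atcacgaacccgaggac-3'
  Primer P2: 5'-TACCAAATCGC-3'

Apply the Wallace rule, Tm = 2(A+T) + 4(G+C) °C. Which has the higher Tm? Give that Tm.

Primer P1, 54°C

Primer P1: A+T=7, G+C=10 → Tm = 2(7)+4(10) = 54°C
Primer P2: A+T=6, G+C=5 → Tm = 2(6)+4(5) = 32°C
54°C vs 32°C → primer P1 is higher.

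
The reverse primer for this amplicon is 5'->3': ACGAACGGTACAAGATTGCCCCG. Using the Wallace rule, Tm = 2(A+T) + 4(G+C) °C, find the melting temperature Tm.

72°C

Scanning the sequence gives G=6, A=7, T=3, C=7.
AT pairs contribute 10, GC pairs contribute 13.
Tm = 2(10) + 4(13) = 20 + 52 = 72°C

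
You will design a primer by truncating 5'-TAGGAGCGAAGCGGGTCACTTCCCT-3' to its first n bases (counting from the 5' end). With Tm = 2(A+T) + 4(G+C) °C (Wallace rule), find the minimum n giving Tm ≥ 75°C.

n = 24

First 23 bases: TAGGAGCGAAGCGGGTCACTTCC → Tm = 74°C (< 75°C)
First 24 bases: TAGGAGCGAAGCGGGTCACTTCCC → Tm = 78°C (≥ 75°C)
Each additional base adds 2°C (A/T) or 4°C (G/C), so Tm is non-decreasing in n; n = 24 is the first length to reach 75°C.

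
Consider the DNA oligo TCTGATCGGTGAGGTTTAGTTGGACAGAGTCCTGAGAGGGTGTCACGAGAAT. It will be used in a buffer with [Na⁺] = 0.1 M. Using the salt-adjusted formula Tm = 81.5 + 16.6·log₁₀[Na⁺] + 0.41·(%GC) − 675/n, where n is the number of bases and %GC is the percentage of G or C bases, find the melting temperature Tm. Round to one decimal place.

72.4°C

Length n = 52. Scanning the sequence gives C=7, G=19, A=12, T=14.
G+C = 26, so %GC = 26/52 × 100 = 50%
Salt term: 16.6 × (-1) = -16.6
GC term: 0.41 × 50 = 20.5; length term: −675/52 = −12.981
Tm = 81.5 + (-16.6) + 20.5 − 12.981 = 72.419 → 72.4°C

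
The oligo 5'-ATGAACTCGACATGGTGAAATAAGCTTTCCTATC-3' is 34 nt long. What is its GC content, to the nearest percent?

Scanning the sequence gives G=6, C=7, T=10, A=11.
G+C = 6 + 7 = 13 out of 34 bases
%GC = 13/34 × 100 = 38.24% ≈ 38%

38%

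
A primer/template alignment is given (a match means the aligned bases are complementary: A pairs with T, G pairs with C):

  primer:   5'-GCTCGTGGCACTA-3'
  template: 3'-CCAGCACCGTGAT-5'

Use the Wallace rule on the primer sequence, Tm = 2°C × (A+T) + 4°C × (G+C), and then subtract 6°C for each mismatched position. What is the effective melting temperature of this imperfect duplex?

36°C

Primer base counts: A=2, T=3, G=4, C=4 → A+T=5, G+C=8
Perfect-match Tm = 2(5) + 4(8) = 10 + 32 = 42°C
Mismatches (positions where the bases are not complementary): 1 (at position 2)
Effective Tm = 42 − 1×6 = 42 − 6 = 36°C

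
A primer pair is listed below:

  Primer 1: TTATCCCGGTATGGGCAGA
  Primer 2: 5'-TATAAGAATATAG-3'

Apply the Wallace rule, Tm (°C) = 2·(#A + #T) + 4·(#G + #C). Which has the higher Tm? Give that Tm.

Primer 1, 58°C

Primer 1: A+T=9, G+C=10 → Tm = 2(9)+4(10) = 58°C
Primer 2: A+T=11, G+C=2 → Tm = 2(11)+4(2) = 30°C
58°C vs 30°C → primer 1 is higher.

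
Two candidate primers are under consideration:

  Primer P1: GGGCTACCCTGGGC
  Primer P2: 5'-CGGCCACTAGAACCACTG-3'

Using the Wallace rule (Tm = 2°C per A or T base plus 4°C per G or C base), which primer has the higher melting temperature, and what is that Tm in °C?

Primer P1: A+T=3, G+C=11 → Tm = 2(3)+4(11) = 50°C
Primer P2: A+T=7, G+C=11 → Tm = 2(7)+4(11) = 58°C
50°C vs 58°C → primer P2 is higher.

Primer P2, 58°C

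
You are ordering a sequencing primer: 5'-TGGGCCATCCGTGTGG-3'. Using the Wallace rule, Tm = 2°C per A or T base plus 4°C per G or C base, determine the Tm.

54°C

Base counts: C=4, A=1, T=4, G=7
So N_AT = 5 and N_GC = 11.
Tm = 4·11 + 2·5 = 44 + 10 = 54°C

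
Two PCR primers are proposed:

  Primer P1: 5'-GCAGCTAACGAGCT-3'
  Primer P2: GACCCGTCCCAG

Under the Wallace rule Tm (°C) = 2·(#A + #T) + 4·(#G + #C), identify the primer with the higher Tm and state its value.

Primer P1, 44°C

Primer P1: A+T=6, G+C=8 → Tm = 2(6)+4(8) = 44°C
Primer P2: A+T=3, G+C=9 → Tm = 2(3)+4(9) = 42°C
44°C vs 42°C → primer P1 is higher.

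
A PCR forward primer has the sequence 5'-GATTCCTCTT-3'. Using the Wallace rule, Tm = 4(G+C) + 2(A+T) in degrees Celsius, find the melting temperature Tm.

28°C

G=1, T=5, C=3, A=1
So N_AT = 6 and N_GC = 4.
Tm = 2(6) + 4(4) = 12 + 16 = 28°C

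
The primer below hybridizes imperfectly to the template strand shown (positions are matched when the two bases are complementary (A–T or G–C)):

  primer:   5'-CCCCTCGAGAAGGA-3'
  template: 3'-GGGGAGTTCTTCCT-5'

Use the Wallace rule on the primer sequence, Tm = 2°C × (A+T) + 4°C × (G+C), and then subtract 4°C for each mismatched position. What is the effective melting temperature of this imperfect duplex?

Primer base counts: A=4, T=1, G=4, C=5 → A+T=5, G+C=9
Perfect-match Tm = 2(5) + 4(9) = 10 + 36 = 46°C
Mismatches (positions where the bases are not complementary): 1 (at position 7)
Effective Tm = 46 − 1×4 = 46 − 4 = 42°C

42°C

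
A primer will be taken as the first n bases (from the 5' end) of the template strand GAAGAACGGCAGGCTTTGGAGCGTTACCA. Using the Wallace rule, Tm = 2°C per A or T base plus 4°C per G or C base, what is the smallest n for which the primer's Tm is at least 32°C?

First 9 bases: GAAGAACGG → Tm = 28°C (< 32°C)
First 10 bases: GAAGAACGGC → Tm = 32°C (≥ 32°C)
Since every base adds ≥2°C, Tm only increases with n, so the threshold is first crossed at n = 10.

n = 10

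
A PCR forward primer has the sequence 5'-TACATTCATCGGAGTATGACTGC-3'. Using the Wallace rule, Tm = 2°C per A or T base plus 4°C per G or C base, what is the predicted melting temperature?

66°C

Scanning the sequence gives G=5, T=7, A=6, C=5.
AT pairs contribute 13, GC pairs contribute 10.
Tm = 2×13 + 4×10 = 66°C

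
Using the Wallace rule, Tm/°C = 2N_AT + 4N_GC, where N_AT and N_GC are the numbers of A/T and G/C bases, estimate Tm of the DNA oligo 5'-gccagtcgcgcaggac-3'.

Scanning the sequence gives G=6, A=3, C=6, T=1.
AT pairs contribute 4, GC pairs contribute 12.
Tm = 2(4) + 4(12) = 8 + 48 = 56°C

56°C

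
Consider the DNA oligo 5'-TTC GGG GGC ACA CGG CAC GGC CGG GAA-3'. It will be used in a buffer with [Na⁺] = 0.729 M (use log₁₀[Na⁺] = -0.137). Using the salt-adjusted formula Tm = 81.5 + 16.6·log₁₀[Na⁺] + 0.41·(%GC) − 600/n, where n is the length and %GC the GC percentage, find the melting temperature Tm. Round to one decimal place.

87.4°C

Length n = 27. C=8, T=2, G=12, A=5
G+C = 20, so %GC = 20/27 × 100 = 74.074%
Salt term: 16.6 × (-0.137) = -2.274
GC term: 0.41 × 74.074 = 30.37; length term: −600/27 = −22.222
Tm = 81.5 + (-2.274) + 30.37 − 22.222 = 87.374 → 87.4°C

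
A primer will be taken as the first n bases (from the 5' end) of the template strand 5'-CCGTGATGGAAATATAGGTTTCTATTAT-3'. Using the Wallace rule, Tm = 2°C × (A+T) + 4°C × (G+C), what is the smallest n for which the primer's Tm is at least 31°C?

First 9 bases: CCGTGATGG → Tm = 30°C (< 31°C)
First 10 bases: CCGTGATGGA → Tm = 32°C (≥ 31°C)
Since every base adds ≥2°C, Tm only increases with n, so the threshold is first crossed at n = 10.

n = 10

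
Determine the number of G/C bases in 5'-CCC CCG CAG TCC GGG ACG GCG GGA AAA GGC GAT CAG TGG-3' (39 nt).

G=16, T=3, A=8, C=12
G+C = 16 + 12 = 28

28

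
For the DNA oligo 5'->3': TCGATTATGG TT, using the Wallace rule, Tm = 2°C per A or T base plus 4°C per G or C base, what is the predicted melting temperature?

G=3, C=1, T=6, A=2
A+T = 8, G+C = 4
Tm = 2×8 + 4×4 = 32°C

32°C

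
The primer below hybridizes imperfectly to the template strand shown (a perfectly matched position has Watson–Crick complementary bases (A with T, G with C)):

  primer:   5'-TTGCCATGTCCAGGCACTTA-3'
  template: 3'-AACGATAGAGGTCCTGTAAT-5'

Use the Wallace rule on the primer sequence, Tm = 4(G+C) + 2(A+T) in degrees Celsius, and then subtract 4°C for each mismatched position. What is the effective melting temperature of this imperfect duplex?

Primer base counts: A=4, T=6, G=4, C=6 → A+T=10, G+C=10
Perfect-match Tm = 2(10) + 4(10) = 20 + 40 = 60°C
Mismatches (positions where the bases are not complementary): 5 (at positions 5, 8, 15, 16, 17)
Effective Tm = 60 − 5×4 = 60 − 20 = 40°C

40°C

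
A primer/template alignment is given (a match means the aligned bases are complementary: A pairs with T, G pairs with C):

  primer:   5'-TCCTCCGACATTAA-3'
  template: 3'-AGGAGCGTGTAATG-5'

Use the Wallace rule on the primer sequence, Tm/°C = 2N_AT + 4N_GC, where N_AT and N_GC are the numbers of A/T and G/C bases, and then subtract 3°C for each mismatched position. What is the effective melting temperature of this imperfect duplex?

Primer base counts: A=4, T=4, G=1, C=5 → A+T=8, G+C=6
Perfect-match Tm = 2(8) + 4(6) = 16 + 24 = 40°C
Mismatches (positions where the bases are not complementary): 3 (at positions 6, 7, 14)
Effective Tm = 40 − 3×3 = 40 − 9 = 31°C

31°C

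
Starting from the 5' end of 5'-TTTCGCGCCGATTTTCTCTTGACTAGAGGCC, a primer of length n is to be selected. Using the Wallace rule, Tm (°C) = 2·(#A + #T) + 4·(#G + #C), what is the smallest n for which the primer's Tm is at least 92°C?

First 30 bases: TTTCGCGCCGATTTTCTCTTGACTAGAGGC → Tm = 90°C (< 92°C)
First 31 bases: TTTCGCGCCGATTTTCTCTTGACTAGAGGCC → Tm = 94°C (≥ 92°C)
Each additional base adds 2°C (A/T) or 4°C (G/C), so Tm is non-decreasing in n; n = 31 is the first length to reach 92°C.

n = 31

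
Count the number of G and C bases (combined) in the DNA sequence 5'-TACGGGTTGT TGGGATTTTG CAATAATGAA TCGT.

Scanning the sequence gives G=10, C=3, T=13, A=8.
G+C = 10 + 3 = 13

13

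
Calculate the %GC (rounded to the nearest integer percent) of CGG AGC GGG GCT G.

85%

Base counts: T=1, A=1, G=8, C=3
G+C = 8 + 3 = 11 out of 13 bases
%GC = 11/13 × 100 = 84.62% ≈ 85%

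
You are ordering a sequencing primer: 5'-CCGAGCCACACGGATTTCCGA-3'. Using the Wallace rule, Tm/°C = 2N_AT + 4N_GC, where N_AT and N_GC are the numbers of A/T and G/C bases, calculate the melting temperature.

Scanning the sequence gives G=5, A=5, C=8, T=3.
AT pairs contribute 8, GC pairs contribute 13.
Tm = 2(8) + 4(13) = 16 + 52 = 68°C

68°C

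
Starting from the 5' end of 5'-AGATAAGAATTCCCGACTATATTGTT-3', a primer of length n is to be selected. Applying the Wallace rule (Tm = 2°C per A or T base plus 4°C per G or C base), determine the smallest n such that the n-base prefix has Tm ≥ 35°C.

n = 14

First 13 bases: AGATAAGAATTCC → Tm = 34°C (< 35°C)
First 14 bases: AGATAAGAATTCCC → Tm = 38°C (≥ 35°C)
Since every base adds ≥2°C, Tm only increases with n, so the threshold is first crossed at n = 14.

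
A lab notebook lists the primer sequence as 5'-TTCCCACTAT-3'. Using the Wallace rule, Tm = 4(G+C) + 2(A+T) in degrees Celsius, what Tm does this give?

Counting bases: G=0, A=2, T=4, C=4
A+T = 6, G+C = 4
Tm = 2×6 + 4×4 = 28°C

28°C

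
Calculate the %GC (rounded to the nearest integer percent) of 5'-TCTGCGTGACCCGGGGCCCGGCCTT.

Base counts: A=1, G=9, T=5, C=10
G+C = 9 + 10 = 19 out of 25 bases
%GC = 19/25 × 100 = 76% ≈ 76%

76%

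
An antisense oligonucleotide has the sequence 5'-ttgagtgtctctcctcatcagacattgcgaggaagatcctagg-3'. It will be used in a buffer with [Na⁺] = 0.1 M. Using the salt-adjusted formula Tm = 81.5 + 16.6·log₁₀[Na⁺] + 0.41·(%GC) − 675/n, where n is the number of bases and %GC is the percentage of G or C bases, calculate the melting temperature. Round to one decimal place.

69.2°C

Length n = 43. C=10, G=11, A=10, T=12
G+C = 21, so %GC = 21/43 × 100 = 48.837%
Salt term: 16.6 × (-1) = -16.6
GC term: 0.41 × 48.837 = 20.023; length term: −675/43 = −15.698
Tm = 81.5 + (-16.6) + 20.023 − 15.698 = 69.225 → 69.2°C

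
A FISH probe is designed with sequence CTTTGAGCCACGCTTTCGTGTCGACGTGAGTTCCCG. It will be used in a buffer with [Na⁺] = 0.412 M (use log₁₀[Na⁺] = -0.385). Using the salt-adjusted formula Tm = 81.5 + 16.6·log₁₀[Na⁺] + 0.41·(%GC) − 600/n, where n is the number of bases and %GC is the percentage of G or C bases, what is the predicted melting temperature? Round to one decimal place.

Length n = 36. Counting bases: T=11, C=11, G=10, A=4
G+C = 21, so %GC = 21/36 × 100 = 58.333%
Salt term: 16.6 × (-0.385) = -6.391
GC term: 0.41 × 58.333 = 23.917; length term: −600/36 = −16.667
Tm = 81.5 + (-6.391) + 23.917 − 16.667 = 82.359 → 82.4°C

82.4°C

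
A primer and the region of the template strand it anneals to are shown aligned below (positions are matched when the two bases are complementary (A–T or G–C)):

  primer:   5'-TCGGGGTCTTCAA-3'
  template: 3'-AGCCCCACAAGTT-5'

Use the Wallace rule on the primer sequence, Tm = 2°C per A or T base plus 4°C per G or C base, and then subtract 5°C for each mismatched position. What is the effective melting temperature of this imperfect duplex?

35°C

Primer base counts: A=2, T=4, G=4, C=3 → A+T=6, G+C=7
Perfect-match Tm = 2(6) + 4(7) = 12 + 28 = 40°C
Mismatches (positions where the bases are not complementary): 1 (at position 8)
Effective Tm = 40 − 1×5 = 40 − 5 = 35°C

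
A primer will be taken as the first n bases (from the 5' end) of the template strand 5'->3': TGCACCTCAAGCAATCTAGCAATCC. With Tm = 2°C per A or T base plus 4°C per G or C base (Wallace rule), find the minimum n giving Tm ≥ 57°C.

First 19 bases: TGCACCTCAAGCAATCTAG → Tm = 56°C (< 57°C)
First 20 bases: TGCACCTCAAGCAATCTAGC → Tm = 60°C (≥ 57°C)
Each additional base adds 2°C (A/T) or 4°C (G/C), so Tm is non-decreasing in n; n = 20 is the first length to reach 57°C.

n = 20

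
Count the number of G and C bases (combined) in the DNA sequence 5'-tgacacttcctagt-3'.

Scanning the sequence gives C=4, A=3, G=2, T=5.
Total G or C: 2 + 4 = 6

6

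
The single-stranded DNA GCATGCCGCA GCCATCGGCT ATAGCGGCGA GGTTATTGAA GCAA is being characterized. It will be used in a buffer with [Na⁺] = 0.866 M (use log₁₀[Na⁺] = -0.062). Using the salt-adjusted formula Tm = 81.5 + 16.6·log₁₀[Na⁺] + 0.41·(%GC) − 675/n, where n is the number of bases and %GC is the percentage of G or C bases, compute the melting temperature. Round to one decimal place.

88.4°C

Length n = 44. Counting bases: A=11, G=14, C=11, T=8
G+C = 25, so %GC = 25/44 × 100 = 56.818%
Salt term: 16.6 × (-0.062) = -1.029
GC term: 0.41 × 56.818 = 23.295; length term: −675/44 = −15.341
Tm = 81.5 + (-1.029) + 23.295 − 15.341 = 88.425 → 88.4°C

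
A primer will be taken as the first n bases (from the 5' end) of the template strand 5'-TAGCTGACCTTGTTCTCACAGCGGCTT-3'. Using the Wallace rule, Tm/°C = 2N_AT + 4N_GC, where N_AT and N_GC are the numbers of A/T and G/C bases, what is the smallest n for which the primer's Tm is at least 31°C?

First 10 bases: TAGCTGACCT → Tm = 30°C (< 31°C)
First 11 bases: TAGCTGACCTT → Tm = 32°C (≥ 31°C)
Each additional base adds 2°C (A/T) or 4°C (G/C), so Tm is non-decreasing in n; n = 11 is the first length to reach 31°C.

n = 11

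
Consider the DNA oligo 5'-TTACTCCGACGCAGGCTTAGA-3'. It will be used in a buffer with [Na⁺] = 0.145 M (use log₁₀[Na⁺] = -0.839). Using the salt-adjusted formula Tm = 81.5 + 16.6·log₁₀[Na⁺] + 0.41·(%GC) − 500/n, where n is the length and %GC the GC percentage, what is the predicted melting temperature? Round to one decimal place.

65.2°C

Length n = 21. Counting bases: A=5, C=6, T=5, G=5
G+C = 11, so %GC = 11/21 × 100 = 52.381%
Salt term: 16.6 × (-0.839) = -13.927
GC term: 0.41 × 52.381 = 21.476; length term: −500/21 = −23.81
Tm = 81.5 + (-13.927) + 21.476 − 23.81 = 65.239 → 65.2°C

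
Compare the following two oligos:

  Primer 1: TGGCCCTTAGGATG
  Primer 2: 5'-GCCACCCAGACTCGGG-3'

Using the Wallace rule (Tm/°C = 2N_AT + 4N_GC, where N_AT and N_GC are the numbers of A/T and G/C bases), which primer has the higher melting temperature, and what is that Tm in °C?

Primer 1: A+T=6, G+C=8 → Tm = 2(6)+4(8) = 44°C
Primer 2: A+T=4, G+C=12 → Tm = 2(4)+4(12) = 56°C
44°C vs 56°C → primer 2 is higher.

Primer 2, 56°C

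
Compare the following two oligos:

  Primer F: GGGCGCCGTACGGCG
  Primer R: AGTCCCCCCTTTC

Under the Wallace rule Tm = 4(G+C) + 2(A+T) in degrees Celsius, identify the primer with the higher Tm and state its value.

Primer F, 56°C

Primer F: A+T=2, G+C=13 → Tm = 2(2)+4(13) = 56°C
Primer R: A+T=5, G+C=8 → Tm = 2(5)+4(8) = 42°C
56°C vs 42°C → primer F is higher.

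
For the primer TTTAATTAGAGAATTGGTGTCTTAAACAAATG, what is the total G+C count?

Base counts: G=6, C=2, T=12, A=12
G+C = 6 + 2 = 8

8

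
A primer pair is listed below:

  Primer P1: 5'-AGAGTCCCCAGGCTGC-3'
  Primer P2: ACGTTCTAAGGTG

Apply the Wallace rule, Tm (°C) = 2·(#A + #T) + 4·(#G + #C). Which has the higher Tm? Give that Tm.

Primer P1: A+T=5, G+C=11 → Tm = 2(5)+4(11) = 54°C
Primer P2: A+T=7, G+C=6 → Tm = 2(7)+4(6) = 38°C
54°C vs 38°C → primer P1 is higher.

Primer P1, 54°C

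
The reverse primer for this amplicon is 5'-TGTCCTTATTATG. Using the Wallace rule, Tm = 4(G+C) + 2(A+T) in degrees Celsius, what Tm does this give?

Base counts: C=2, A=2, T=7, G=2
AT pairs contribute 9, GC pairs contribute 4.
Tm = 2×9 + 4×4 = 34°C

34°C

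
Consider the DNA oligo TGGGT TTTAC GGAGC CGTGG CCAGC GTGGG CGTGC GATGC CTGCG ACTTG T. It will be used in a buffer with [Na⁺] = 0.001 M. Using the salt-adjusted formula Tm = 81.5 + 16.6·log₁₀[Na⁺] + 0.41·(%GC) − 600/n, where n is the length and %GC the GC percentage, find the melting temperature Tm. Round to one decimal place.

Length n = 51. Base counts: T=13, A=5, C=12, G=21
G+C = 33, so %GC = 33/51 × 100 = 64.706%
Salt term: 16.6 × (-3) = -49.8
GC term: 0.41 × 64.706 = 26.529; length term: −600/51 = −11.765
Tm = 81.5 + (-49.8) + 26.529 − 11.765 = 46.464 → 46.5°C

46.5°C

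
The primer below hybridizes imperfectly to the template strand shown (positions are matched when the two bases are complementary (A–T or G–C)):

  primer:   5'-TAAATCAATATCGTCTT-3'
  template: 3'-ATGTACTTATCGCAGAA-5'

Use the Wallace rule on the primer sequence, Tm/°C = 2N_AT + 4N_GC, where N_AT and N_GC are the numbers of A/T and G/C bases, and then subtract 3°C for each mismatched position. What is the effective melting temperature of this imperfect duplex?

Primer base counts: A=6, T=7, G=1, C=3 → A+T=13, G+C=4
Perfect-match Tm = 2(13) + 4(4) = 26 + 16 = 42°C
Mismatches (positions where the bases are not complementary): 3 (at positions 3, 6, 11)
Effective Tm = 42 − 3×3 = 42 − 9 = 33°C

33°C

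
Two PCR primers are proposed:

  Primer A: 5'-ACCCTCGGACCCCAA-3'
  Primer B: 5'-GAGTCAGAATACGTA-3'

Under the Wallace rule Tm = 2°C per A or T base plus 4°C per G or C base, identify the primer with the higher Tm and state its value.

Primer A: A+T=5, G+C=10 → Tm = 2(5)+4(10) = 50°C
Primer B: A+T=9, G+C=6 → Tm = 2(9)+4(6) = 42°C
50°C vs 42°C → primer A is higher.

Primer A, 50°C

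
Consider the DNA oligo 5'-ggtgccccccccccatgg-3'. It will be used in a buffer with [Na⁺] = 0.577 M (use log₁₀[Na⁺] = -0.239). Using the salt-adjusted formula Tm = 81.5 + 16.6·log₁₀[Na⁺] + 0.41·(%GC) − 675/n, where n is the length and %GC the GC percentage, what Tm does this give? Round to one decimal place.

Length n = 18. Scanning the sequence gives C=10, T=2, A=1, G=5.
G+C = 15, so %GC = 15/18 × 100 = 83.333%
Salt term: 16.6 × (-0.239) = -3.967
GC term: 0.41 × 83.333 = 34.167; length term: −675/18 = −37.5
Tm = 81.5 + (-3.967) + 34.167 − 37.5 = 74.2 → 74.2°C

74.2°C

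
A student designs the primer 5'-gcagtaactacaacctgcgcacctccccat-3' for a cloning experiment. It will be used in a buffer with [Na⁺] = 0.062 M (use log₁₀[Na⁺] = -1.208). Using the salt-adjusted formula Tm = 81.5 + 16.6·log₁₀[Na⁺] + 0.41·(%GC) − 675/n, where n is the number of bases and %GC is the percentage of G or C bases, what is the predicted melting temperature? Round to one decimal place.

Length n = 30. T=5, G=4, C=13, A=8
G+C = 17, so %GC = 17/30 × 100 = 56.667%
Salt term: 16.6 × (-1.208) = -20.053
GC term: 0.41 × 56.667 = 23.233; length term: −675/30 = −22.5
Tm = 81.5 + (-20.053) + 23.233 − 22.5 = 62.18 → 62.2°C

62.2°C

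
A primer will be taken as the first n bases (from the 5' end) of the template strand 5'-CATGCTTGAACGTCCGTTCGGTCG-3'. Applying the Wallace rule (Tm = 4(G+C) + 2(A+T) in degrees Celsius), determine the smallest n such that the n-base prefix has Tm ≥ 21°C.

n = 8

First 7 bases: CATGCTT → Tm = 20°C (< 21°C)
First 8 bases: CATGCTTG → Tm = 24°C (≥ 21°C)
Since every base adds ≥2°C, Tm only increases with n, so the threshold is first crossed at n = 8.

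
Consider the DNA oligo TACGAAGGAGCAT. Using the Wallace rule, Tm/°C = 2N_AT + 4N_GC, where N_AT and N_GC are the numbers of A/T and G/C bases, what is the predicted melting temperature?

Base counts: C=2, A=5, G=4, T=2
A+T = 7, G+C = 6
Tm = 2×7 + 4×6 = 38°C

38°C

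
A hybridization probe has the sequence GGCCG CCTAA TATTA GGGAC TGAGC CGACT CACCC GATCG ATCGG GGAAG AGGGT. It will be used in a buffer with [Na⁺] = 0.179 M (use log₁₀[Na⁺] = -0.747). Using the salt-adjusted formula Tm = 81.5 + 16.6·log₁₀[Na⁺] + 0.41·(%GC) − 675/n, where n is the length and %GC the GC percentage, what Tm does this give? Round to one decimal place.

81.4°C

Length n = 55. Base counts: A=13, C=14, T=9, G=19
G+C = 33, so %GC = 33/55 × 100 = 60%
Salt term: 16.6 × (-0.747) = -12.4
GC term: 0.41 × 60 = 24.6; length term: −675/55 = −12.273
Tm = 81.5 + (-12.4) + 24.6 − 12.273 = 81.427 → 81.4°C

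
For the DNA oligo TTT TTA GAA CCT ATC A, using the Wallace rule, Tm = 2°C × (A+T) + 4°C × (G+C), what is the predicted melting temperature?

T=7, A=5, G=1, C=3
A+T = 12, G+C = 4
Tm = 4·4 + 2·12 = 16 + 24 = 40°C

40°C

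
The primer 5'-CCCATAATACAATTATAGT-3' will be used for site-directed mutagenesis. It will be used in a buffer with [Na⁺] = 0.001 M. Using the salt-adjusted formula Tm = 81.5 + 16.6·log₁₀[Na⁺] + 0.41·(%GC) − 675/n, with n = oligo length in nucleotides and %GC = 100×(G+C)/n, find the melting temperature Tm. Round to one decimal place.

7.0°C

Length n = 19. Counting bases: T=6, G=1, A=8, C=4
G+C = 5, so %GC = 5/19 × 100 = 26.316%
Salt term: 16.6 × (-3) = -49.8
GC term: 0.41 × 26.316 = 10.79; length term: −675/19 = −35.526
Tm = 81.5 + (-49.8) + 10.79 − 35.526 = 6.964 → 7.0°C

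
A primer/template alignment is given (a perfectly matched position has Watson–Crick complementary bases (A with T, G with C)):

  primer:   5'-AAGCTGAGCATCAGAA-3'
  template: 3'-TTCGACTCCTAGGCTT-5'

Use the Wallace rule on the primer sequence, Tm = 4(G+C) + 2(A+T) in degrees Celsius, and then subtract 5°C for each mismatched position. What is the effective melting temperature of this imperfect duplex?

Primer base counts: A=7, T=2, G=4, C=3 → A+T=9, G+C=7
Perfect-match Tm = 2(9) + 4(7) = 18 + 28 = 46°C
Mismatches (positions where the bases are not complementary): 2 (at positions 9, 13)
Effective Tm = 46 − 2×5 = 46 − 10 = 36°C

36°C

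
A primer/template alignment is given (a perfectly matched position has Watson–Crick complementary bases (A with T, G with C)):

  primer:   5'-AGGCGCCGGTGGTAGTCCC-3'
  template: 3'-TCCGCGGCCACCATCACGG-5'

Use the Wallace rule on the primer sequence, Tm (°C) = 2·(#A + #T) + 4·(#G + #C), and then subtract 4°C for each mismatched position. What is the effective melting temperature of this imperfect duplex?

Primer base counts: A=2, T=3, G=8, C=6 → A+T=5, G+C=14
Perfect-match Tm = 2(5) + 4(14) = 10 + 56 = 66°C
Mismatches (positions where the bases are not complementary): 1 (at position 17)
Effective Tm = 66 − 1×4 = 66 − 4 = 62°C

62°C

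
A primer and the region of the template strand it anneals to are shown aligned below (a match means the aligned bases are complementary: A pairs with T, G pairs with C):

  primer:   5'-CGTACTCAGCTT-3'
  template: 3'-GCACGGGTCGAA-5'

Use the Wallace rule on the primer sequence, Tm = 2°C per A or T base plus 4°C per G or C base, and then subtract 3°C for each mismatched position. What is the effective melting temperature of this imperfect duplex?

Primer base counts: A=2, T=4, G=2, C=4 → A+T=6, G+C=6
Perfect-match Tm = 2(6) + 4(6) = 12 + 24 = 36°C
Mismatches (positions where the bases are not complementary): 2 (at positions 4, 6)
Effective Tm = 36 − 2×3 = 36 − 6 = 30°C

30°C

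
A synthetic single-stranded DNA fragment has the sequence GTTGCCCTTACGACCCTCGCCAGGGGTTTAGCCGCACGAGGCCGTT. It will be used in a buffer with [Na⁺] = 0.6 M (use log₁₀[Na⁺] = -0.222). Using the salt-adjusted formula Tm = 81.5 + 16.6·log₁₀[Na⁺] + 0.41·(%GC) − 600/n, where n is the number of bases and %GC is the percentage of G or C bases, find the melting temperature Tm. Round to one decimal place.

Length n = 46. Base counts: T=10, C=16, A=6, G=14
G+C = 30, so %GC = 30/46 × 100 = 65.217%
Salt term: 16.6 × (-0.222) = -3.685
GC term: 0.41 × 65.217 = 26.739; length term: −600/46 = −13.043
Tm = 81.5 + (-3.685) + 26.739 − 13.043 = 91.511 → 91.5°C

91.5°C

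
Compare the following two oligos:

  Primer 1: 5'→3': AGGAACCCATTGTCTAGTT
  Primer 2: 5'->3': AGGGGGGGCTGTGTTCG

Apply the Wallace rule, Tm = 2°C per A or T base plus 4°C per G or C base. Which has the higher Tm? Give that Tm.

Primer 1: A+T=11, G+C=8 → Tm = 2(11)+4(8) = 54°C
Primer 2: A+T=5, G+C=12 → Tm = 2(5)+4(12) = 58°C
54°C vs 58°C → primer 2 is higher.

Primer 2, 58°C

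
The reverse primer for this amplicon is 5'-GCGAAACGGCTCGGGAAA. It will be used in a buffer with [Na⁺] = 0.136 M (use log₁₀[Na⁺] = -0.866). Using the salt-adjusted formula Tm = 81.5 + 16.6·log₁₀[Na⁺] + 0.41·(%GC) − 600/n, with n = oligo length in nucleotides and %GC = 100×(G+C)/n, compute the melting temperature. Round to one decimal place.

Length n = 18. Scanning the sequence gives C=4, T=1, A=6, G=7.
G+C = 11, so %GC = 11/18 × 100 = 61.111%
Salt term: 16.6 × (-0.866) = -14.376
GC term: 0.41 × 61.111 = 25.056; length term: −600/18 = −33.333
Tm = 81.5 + (-14.376) + 25.056 − 33.333 = 58.847 → 58.8°C

58.8°C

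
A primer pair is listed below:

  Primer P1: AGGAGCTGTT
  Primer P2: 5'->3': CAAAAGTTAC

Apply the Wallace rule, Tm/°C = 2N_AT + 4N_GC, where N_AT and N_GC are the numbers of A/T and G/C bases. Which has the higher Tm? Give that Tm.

Primer P1, 30°C

Primer P1: A+T=5, G+C=5 → Tm = 2(5)+4(5) = 30°C
Primer P2: A+T=7, G+C=3 → Tm = 2(7)+4(3) = 26°C
30°C vs 26°C → primer P1 is higher.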